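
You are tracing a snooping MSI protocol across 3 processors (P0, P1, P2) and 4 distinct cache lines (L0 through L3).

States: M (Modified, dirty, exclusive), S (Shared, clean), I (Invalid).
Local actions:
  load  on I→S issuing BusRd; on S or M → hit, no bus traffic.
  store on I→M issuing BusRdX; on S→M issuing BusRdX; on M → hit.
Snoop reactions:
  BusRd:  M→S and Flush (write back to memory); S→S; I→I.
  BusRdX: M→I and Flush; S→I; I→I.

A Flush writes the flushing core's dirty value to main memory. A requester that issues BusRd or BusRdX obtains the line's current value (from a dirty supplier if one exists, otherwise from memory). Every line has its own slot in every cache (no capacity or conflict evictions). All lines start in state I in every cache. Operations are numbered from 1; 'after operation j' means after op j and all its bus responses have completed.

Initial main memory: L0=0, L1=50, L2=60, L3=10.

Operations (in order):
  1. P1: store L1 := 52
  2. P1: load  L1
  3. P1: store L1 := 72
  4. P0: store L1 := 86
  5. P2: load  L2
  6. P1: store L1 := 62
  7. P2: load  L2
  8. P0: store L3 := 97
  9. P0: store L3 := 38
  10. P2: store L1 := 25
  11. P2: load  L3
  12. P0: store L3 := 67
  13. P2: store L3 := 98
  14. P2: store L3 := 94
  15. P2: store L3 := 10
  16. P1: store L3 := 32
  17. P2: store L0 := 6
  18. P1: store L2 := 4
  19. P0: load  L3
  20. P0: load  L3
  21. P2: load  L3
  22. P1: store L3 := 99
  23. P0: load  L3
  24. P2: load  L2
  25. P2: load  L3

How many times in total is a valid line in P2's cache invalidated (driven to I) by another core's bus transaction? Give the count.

step 1: P1: store L1 := 52  ⟶  IMI  (L1)  txn=BusRdX  M[L1]=50
step 2: P1: load  L1  ⟶  IMI  (L1)  txn=∅  M[L1]=50
step 3: P1: store L1 := 72  ⟶  IMI  (L1)  txn=∅  M[L1]=50
step 4: P0: store L1 := 86  ⟶  MII  (L1)  txn=BusRdX+Flush  M[L1]=72
step 5: P2: load  L2  ⟶  IIS  (L2)  txn=BusRd  M[L2]=60
step 6: P1: store L1 := 62  ⟶  IMI  (L1)  txn=BusRdX+Flush  M[L1]=86
step 7: P2: load  L2  ⟶  IIS  (L2)  txn=∅  M[L2]=60
step 8: P0: store L3 := 97  ⟶  MII  (L3)  txn=BusRdX  M[L3]=10
step 9: P0: store L3 := 38  ⟶  MII  (L3)  txn=∅  M[L3]=10
step 10: P2: store L1 := 25  ⟶  IIM  (L1)  txn=BusRdX+Flush  M[L1]=62
step 11: P2: load  L3  ⟶  SIS  (L3)  txn=BusRd+Flush  M[L3]=38
step 12: P0: store L3 := 67  ⟶  MII  (L3)  txn=BusRdX  M[L3]=38
step 13: P2: store L3 := 98  ⟶  IIM  (L3)  txn=BusRdX+Flush  M[L3]=67
step 14: P2: store L3 := 94  ⟶  IIM  (L3)  txn=∅  M[L3]=67
step 15: P2: store L3 := 10  ⟶  IIM  (L3)  txn=∅  M[L3]=67
step 16: P1: store L3 := 32  ⟶  IMI  (L3)  txn=BusRdX+Flush  M[L3]=10
step 17: P2: store L0 := 6  ⟶  IIM  (L0)  txn=BusRdX  M[L0]=0
step 18: P1: store L2 := 4  ⟶  IMI  (L2)  txn=BusRdX  M[L2]=60
step 19: P0: load  L3  ⟶  SSI  (L3)  txn=BusRd+Flush  M[L3]=32
step 20: P0: load  L3  ⟶  SSI  (L3)  txn=∅  M[L3]=32
step 21: P2: load  L3  ⟶  SSS  (L3)  txn=BusRd  M[L3]=32
step 22: P1: store L3 := 99  ⟶  IMI  (L3)  txn=BusRdX  M[L3]=32
step 23: P0: load  L3  ⟶  SSI  (L3)  txn=BusRd+Flush  M[L3]=99
step 24: P2: load  L2  ⟶  ISS  (L2)  txn=BusRd+Flush  M[L2]=4
step 25: P2: load  L3  ⟶  SSS  (L3)  txn=BusRd  M[L3]=99

invalidations = 4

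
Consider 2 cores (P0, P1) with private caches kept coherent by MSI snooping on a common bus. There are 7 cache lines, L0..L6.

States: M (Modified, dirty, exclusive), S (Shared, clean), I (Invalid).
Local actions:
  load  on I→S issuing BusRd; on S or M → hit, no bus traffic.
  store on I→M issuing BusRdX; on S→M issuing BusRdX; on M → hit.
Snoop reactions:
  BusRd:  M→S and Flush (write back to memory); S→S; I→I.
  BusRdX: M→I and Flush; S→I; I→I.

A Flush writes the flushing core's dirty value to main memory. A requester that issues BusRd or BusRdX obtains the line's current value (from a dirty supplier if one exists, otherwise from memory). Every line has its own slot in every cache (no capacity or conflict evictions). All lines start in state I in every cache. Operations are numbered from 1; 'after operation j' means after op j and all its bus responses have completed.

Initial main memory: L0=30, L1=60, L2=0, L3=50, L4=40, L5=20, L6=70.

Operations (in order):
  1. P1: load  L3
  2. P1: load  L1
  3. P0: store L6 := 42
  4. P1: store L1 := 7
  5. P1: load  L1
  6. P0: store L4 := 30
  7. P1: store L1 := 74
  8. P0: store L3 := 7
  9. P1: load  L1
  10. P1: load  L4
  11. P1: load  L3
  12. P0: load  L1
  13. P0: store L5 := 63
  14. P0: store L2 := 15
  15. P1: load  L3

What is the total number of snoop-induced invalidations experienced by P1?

invalidations = 1

step 1: P1: load  L3  ⟶  IS  (L3)  txn=BusRd  M[L3]=50
step 2: P1: load  L1  ⟶  IS  (L1)  txn=BusRd  M[L1]=60
step 3: P0: store L6 := 42  ⟶  MI  (L6)  txn=BusRdX  M[L6]=70
step 4: P1: store L1 := 7  ⟶  IM  (L1)  txn=BusRdX  M[L1]=60
step 5: P1: load  L1  ⟶  IM  (L1)  txn=∅  M[L1]=60
step 6: P0: store L4 := 30  ⟶  MI  (L4)  txn=BusRdX  M[L4]=40
step 7: P1: store L1 := 74  ⟶  IM  (L1)  txn=∅  M[L1]=60
step 8: P0: store L3 := 7  ⟶  MI  (L3)  txn=BusRdX  M[L3]=50
step 9: P1: load  L1  ⟶  IM  (L1)  txn=∅  M[L1]=60
step 10: P1: load  L4  ⟶  SS  (L4)  txn=BusRd+Flush  M[L4]=30
step 11: P1: load  L3  ⟶  SS  (L3)  txn=BusRd+Flush  M[L3]=7
step 12: P0: load  L1  ⟶  SS  (L1)  txn=BusRd+Flush  M[L1]=74
step 13: P0: store L5 := 63  ⟶  MI  (L5)  txn=BusRdX  M[L5]=20
step 14: P0: store L2 := 15  ⟶  MI  (L2)  txn=BusRdX  M[L2]=0
step 15: P1: load  L3  ⟶  SS  (L3)  txn=∅  M[L3]=7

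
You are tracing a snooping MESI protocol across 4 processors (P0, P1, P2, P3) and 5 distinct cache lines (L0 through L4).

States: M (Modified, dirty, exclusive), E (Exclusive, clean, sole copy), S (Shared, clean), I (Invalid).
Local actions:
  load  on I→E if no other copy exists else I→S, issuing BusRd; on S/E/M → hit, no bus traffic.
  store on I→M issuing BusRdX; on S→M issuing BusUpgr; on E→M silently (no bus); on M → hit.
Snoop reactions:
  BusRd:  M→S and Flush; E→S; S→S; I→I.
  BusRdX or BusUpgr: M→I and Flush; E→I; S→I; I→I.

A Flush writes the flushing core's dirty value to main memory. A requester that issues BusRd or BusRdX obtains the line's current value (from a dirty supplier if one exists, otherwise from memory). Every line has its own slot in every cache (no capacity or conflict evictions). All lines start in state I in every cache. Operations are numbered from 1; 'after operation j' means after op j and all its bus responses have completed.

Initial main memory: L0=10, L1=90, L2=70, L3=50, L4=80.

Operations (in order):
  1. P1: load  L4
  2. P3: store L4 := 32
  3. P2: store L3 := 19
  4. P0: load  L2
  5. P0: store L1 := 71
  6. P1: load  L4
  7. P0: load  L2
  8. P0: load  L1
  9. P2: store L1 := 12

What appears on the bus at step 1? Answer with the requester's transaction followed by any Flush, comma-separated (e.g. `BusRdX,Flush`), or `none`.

step 1: P1: load  L4  ⟶  IEII  (L4)  txn=BusRd  M[L4]=80
step 2: P3: store L4 := 32  ⟶  IIIM  (L4)  txn=BusRdX  M[L4]=80
step 3: P2: store L3 := 19  ⟶  IIMI  (L3)  txn=BusRdX  M[L3]=50
step 4: P0: load  L2  ⟶  EIII  (L2)  txn=BusRd  M[L2]=70
step 5: P0: store L1 := 71  ⟶  MIII  (L1)  txn=BusRdX  M[L1]=90
step 6: P1: load  L4  ⟶  ISIS  (L4)  txn=BusRd+Flush  M[L4]=32
step 7: P0: load  L2  ⟶  EIII  (L2)  txn=∅  M[L2]=70
step 8: P0: load  L1  ⟶  MIII  (L1)  txn=∅  M[L1]=90
step 9: P2: store L1 := 12  ⟶  IIMI  (L1)  txn=BusRdX+Flush  M[L1]=71

bus = BusRd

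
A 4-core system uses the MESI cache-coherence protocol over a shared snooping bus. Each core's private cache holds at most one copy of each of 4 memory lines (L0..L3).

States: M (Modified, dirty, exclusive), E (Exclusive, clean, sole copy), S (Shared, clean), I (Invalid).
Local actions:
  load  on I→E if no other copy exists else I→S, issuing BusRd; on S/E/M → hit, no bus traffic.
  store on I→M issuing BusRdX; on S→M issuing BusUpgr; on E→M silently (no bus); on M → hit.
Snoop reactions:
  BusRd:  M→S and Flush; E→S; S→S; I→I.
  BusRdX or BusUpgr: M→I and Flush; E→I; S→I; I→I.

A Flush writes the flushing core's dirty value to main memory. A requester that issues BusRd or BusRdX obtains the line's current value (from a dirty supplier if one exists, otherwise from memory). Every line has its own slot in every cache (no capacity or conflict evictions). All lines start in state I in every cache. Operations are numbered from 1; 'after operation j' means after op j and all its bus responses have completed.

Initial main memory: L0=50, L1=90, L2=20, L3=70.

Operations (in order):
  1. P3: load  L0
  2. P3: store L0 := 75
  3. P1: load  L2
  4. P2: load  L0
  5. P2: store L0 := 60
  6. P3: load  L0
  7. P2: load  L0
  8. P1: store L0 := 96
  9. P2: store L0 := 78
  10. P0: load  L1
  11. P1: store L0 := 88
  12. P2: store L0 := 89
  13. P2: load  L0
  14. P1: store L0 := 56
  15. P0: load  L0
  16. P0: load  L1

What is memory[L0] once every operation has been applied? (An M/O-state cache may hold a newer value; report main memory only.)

step 1: P3: load  L0  ⟶  IIIE  (L0)  txn=BusRd  M[L0]=50
step 2: P3: store L0 := 75  ⟶  IIIM  (L0)  txn=∅  M[L0]=50
step 3: P1: load  L2  ⟶  IEII  (L2)  txn=BusRd  M[L2]=20
step 4: P2: load  L0  ⟶  IISS  (L0)  txn=BusRd+Flush  M[L0]=75
step 5: P2: store L0 := 60  ⟶  IIMI  (L0)  txn=BusUpgr  M[L0]=75
step 6: P3: load  L0  ⟶  IISS  (L0)  txn=BusRd+Flush  M[L0]=60
step 7: P2: load  L0  ⟶  IISS  (L0)  txn=∅  M[L0]=60
step 8: P1: store L0 := 96  ⟶  IMII  (L0)  txn=BusRdX  M[L0]=60
step 9: P2: store L0 := 78  ⟶  IIMI  (L0)  txn=BusRdX+Flush  M[L0]=96
step 10: P0: load  L1  ⟶  EIII  (L1)  txn=BusRd  M[L1]=90
step 11: P1: store L0 := 88  ⟶  IMII  (L0)  txn=BusRdX+Flush  M[L0]=78
step 12: P2: store L0 := 89  ⟶  IIMI  (L0)  txn=BusRdX+Flush  M[L0]=88
step 13: P2: load  L0  ⟶  IIMI  (L0)  txn=∅  M[L0]=88
step 14: P1: store L0 := 56  ⟶  IMII  (L0)  txn=BusRdX+Flush  M[L0]=89
step 15: P0: load  L0  ⟶  SSII  (L0)  txn=BusRd+Flush  M[L0]=56
step 16: P0: load  L1  ⟶  EIII  (L1)  txn=∅  M[L1]=90

memory[L0] = 56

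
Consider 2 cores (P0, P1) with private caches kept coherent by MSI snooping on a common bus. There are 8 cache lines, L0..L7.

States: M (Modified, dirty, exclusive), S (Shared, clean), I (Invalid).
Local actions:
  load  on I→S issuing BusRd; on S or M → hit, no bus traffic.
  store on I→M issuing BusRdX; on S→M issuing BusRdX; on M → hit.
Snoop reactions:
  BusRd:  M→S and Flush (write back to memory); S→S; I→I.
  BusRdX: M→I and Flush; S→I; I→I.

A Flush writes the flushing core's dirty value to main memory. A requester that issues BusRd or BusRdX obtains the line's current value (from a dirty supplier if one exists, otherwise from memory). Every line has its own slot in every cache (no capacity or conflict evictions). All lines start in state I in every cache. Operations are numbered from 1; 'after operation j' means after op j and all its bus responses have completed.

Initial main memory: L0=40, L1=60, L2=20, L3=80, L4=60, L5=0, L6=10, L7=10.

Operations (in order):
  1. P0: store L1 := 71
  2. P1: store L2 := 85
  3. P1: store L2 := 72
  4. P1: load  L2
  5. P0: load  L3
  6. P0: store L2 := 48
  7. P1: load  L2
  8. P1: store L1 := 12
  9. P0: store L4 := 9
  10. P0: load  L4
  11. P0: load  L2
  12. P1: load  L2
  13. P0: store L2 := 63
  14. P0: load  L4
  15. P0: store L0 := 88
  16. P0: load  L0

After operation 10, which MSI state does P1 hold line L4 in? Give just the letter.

1. P0: store L1 := 71  bus=[BusRdX]  L1: P0=M P1=I  mem[L1]=60
2. P1: store L2 := 85  bus=[BusRdX]  L2: P0=I P1=M  mem[L2]=20
3. P1: store L2 := 72  bus=[-]  L2: P0=I P1=M  mem[L2]=20
4. P1: load  L2  bus=[-]  L2: P0=I P1=M  mem[L2]=20
5. P0: load  L3  bus=[BusRd]  L3: P0=S P1=I  mem[L3]=80
6. P0: store L2 := 48  bus=[BusRdX,Flush]  L2: P0=M P1=I  mem[L2]=72
7. P1: load  L2  bus=[BusRd,Flush]  L2: P0=S P1=S  mem[L2]=48
8. P1: store L1 := 12  bus=[BusRdX,Flush]  L1: P0=I P1=M  mem[L1]=71
9. P0: store L4 := 9  bus=[BusRdX]  L4: P0=M P1=I  mem[L4]=60
10. P0: load  L4  bus=[-]  L4: P0=M P1=I  mem[L4]=60
11. P0: load  L2  bus=[-]  L2: P0=S P1=S  mem[L2]=48
12. P1: load  L2  bus=[-]  L2: P0=S P1=S  mem[L2]=48
13. P0: store L2 := 63  bus=[BusRdX]  L2: P0=M P1=I  mem[L2]=48
14. P0: load  L4  bus=[-]  L4: P0=M P1=I  mem[L4]=60
15. P0: store L0 := 88  bus=[BusRdX]  L0: P0=M P1=I  mem[L0]=40
16. P0: load  L0  bus=[-]  L0: P0=M P1=I  mem[L0]=40

state = I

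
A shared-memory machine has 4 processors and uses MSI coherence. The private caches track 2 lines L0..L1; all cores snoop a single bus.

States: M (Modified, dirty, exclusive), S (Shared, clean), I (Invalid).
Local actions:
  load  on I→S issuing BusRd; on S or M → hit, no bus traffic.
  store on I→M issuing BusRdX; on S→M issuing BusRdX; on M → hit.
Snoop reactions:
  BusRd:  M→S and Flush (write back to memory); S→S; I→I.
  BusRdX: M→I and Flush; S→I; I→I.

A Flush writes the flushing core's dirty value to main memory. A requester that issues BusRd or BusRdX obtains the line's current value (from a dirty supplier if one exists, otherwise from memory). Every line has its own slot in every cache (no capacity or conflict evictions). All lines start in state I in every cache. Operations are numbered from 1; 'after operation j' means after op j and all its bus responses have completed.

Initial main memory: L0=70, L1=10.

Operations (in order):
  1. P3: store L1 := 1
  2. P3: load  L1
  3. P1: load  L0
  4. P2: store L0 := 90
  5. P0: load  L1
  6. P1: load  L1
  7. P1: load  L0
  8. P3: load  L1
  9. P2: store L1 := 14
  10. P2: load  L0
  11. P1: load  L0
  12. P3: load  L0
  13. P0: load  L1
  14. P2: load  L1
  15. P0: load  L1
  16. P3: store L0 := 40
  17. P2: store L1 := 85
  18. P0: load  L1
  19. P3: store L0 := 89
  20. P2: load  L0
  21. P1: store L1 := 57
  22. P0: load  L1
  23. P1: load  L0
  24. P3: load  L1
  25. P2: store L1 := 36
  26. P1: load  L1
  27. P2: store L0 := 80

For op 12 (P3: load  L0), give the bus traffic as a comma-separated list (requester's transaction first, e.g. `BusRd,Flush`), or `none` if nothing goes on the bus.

bus = BusRd

step 1: P3: store L1 := 1  ⟶  IIIM  (L1)  txn=BusRdX  M[L1]=10
step 2: P3: load  L1  ⟶  IIIM  (L1)  txn=∅  M[L1]=10
step 3: P1: load  L0  ⟶  ISII  (L0)  txn=BusRd  M[L0]=70
step 4: P2: store L0 := 90  ⟶  IIMI  (L0)  txn=BusRdX  M[L0]=70
step 5: P0: load  L1  ⟶  SIIS  (L1)  txn=BusRd+Flush  M[L1]=1
step 6: P1: load  L1  ⟶  SSIS  (L1)  txn=BusRd  M[L1]=1
step 7: P1: load  L0  ⟶  ISSI  (L0)  txn=BusRd+Flush  M[L0]=90
step 8: P3: load  L1  ⟶  SSIS  (L1)  txn=∅  M[L1]=1
step 9: P2: store L1 := 14  ⟶  IIMI  (L1)  txn=BusRdX  M[L1]=1
step 10: P2: load  L0  ⟶  ISSI  (L0)  txn=∅  M[L0]=90
step 11: P1: load  L0  ⟶  ISSI  (L0)  txn=∅  M[L0]=90
step 12: P3: load  L0  ⟶  ISSS  (L0)  txn=BusRd  M[L0]=90
step 13: P0: load  L1  ⟶  SISI  (L1)  txn=BusRd+Flush  M[L1]=14
step 14: P2: load  L1  ⟶  SISI  (L1)  txn=∅  M[L1]=14
step 15: P0: load  L1  ⟶  SISI  (L1)  txn=∅  M[L1]=14
step 16: P3: store L0 := 40  ⟶  IIIM  (L0)  txn=BusRdX  M[L0]=90
step 17: P2: store L1 := 85  ⟶  IIMI  (L1)  txn=BusRdX  M[L1]=14
step 18: P0: load  L1  ⟶  SISI  (L1)  txn=BusRd+Flush  M[L1]=85
step 19: P3: store L0 := 89  ⟶  IIIM  (L0)  txn=∅  M[L0]=90
step 20: P2: load  L0  ⟶  IISS  (L0)  txn=BusRd+Flush  M[L0]=89
step 21: P1: store L1 := 57  ⟶  IMII  (L1)  txn=BusRdX  M[L1]=85
step 22: P0: load  L1  ⟶  SSII  (L1)  txn=BusRd+Flush  M[L1]=57
step 23: P1: load  L0  ⟶  ISSS  (L0)  txn=BusRd  M[L0]=89
step 24: P3: load  L1  ⟶  SSIS  (L1)  txn=BusRd  M[L1]=57
step 25: P2: store L1 := 36  ⟶  IIMI  (L1)  txn=BusRdX  M[L1]=57
step 26: P1: load  L1  ⟶  ISSI  (L1)  txn=BusRd+Flush  M[L1]=36
step 27: P2: store L0 := 80  ⟶  IIMI  (L0)  txn=BusRdX  M[L0]=89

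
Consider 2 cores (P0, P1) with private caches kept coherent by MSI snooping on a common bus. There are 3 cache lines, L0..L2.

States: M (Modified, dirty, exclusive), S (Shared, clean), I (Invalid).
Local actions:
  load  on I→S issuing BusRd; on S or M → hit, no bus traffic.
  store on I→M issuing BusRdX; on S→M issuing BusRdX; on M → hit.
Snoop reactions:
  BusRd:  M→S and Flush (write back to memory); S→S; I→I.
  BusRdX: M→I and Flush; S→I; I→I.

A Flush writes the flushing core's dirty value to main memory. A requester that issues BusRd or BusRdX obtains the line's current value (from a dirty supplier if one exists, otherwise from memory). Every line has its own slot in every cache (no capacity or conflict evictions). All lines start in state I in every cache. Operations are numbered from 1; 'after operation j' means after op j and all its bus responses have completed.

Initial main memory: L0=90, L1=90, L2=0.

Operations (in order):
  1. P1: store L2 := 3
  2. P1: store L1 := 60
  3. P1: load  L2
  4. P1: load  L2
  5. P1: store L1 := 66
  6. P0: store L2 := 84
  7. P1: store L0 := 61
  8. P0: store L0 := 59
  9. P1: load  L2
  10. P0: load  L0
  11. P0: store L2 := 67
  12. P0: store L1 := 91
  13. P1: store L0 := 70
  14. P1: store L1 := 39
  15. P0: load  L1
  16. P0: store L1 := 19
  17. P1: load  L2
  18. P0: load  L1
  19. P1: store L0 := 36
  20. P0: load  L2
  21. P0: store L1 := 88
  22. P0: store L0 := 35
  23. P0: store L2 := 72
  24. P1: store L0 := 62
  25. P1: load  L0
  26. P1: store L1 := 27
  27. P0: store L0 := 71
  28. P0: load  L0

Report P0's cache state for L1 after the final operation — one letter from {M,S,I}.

step 1: P1: store L2 := 3  ⟶  IM  (L2)  txn=BusRdX  M[L2]=0
step 2: P1: store L1 := 60  ⟶  IM  (L1)  txn=BusRdX  M[L1]=90
step 3: P1: load  L2  ⟶  IM  (L2)  txn=∅  M[L2]=0
step 4: P1: load  L2  ⟶  IM  (L2)  txn=∅  M[L2]=0
step 5: P1: store L1 := 66  ⟶  IM  (L1)  txn=∅  M[L1]=90
step 6: P0: store L2 := 84  ⟶  MI  (L2)  txn=BusRdX+Flush  M[L2]=3
step 7: P1: store L0 := 61  ⟶  IM  (L0)  txn=BusRdX  M[L0]=90
step 8: P0: store L0 := 59  ⟶  MI  (L0)  txn=BusRdX+Flush  M[L0]=61
step 9: P1: load  L2  ⟶  SS  (L2)  txn=BusRd+Flush  M[L2]=84
step 10: P0: load  L0  ⟶  MI  (L0)  txn=∅  M[L0]=61
step 11: P0: store L2 := 67  ⟶  MI  (L2)  txn=BusRdX  M[L2]=84
step 12: P0: store L1 := 91  ⟶  MI  (L1)  txn=BusRdX+Flush  M[L1]=66
step 13: P1: store L0 := 70  ⟶  IM  (L0)  txn=BusRdX+Flush  M[L0]=59
step 14: P1: store L1 := 39  ⟶  IM  (L1)  txn=BusRdX+Flush  M[L1]=91
step 15: P0: load  L1  ⟶  SS  (L1)  txn=BusRd+Flush  M[L1]=39
step 16: P0: store L1 := 19  ⟶  MI  (L1)  txn=BusRdX  M[L1]=39
step 17: P1: load  L2  ⟶  SS  (L2)  txn=BusRd+Flush  M[L2]=67
step 18: P0: load  L1  ⟶  MI  (L1)  txn=∅  M[L1]=39
step 19: P1: store L0 := 36  ⟶  IM  (L0)  txn=∅  M[L0]=59
step 20: P0: load  L2  ⟶  SS  (L2)  txn=∅  M[L2]=67
step 21: P0: store L1 := 88  ⟶  MI  (L1)  txn=∅  M[L1]=39
step 22: P0: store L0 := 35  ⟶  MI  (L0)  txn=BusRdX+Flush  M[L0]=36
step 23: P0: store L2 := 72  ⟶  MI  (L2)  txn=BusRdX  M[L2]=67
step 24: P1: store L0 := 62  ⟶  IM  (L0)  txn=BusRdX+Flush  M[L0]=35
step 25: P1: load  L0  ⟶  IM  (L0)  txn=∅  M[L0]=35
step 26: P1: store L1 := 27  ⟶  IM  (L1)  txn=BusRdX+Flush  M[L1]=88
step 27: P0: store L0 := 71  ⟶  MI  (L0)  txn=BusRdX+Flush  M[L0]=62
step 28: P0: load  L0  ⟶  MI  (L0)  txn=∅  M[L0]=62

state = I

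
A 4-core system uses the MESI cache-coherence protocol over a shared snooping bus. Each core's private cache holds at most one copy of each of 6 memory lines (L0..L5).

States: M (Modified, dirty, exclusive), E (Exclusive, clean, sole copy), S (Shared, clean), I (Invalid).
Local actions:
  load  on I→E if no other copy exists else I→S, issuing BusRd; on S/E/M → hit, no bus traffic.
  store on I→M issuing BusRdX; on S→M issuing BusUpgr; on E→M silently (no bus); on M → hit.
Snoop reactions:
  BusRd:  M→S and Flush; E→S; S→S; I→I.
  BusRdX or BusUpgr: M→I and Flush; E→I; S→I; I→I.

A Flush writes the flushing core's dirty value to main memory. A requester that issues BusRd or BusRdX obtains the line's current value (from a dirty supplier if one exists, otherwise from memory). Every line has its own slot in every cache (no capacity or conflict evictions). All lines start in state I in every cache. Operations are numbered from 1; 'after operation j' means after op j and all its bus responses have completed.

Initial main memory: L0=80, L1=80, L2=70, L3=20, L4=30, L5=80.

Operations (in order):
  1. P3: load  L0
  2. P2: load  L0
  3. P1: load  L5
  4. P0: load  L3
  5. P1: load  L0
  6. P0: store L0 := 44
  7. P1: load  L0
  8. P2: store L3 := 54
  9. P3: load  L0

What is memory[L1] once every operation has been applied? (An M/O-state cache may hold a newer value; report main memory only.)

memory[L1] = 80

[1] P3: load  L0 | P0:I, P1:I, P2:I, P3:E(80) | bus: BusRd
[2] P2: load  L0 | P0:I, P1:I, P2:S(80), P3:S(80) | bus: BusRd
[3] P1: load  L5 | P0:I, P1:E(80), P2:I, P3:I | bus: BusRd
[4] P0: load  L3 | P0:E(20), P1:I, P2:I, P3:I | bus: BusRd
[5] P1: load  L0 | P0:I, P1:S(80), P2:S(80), P3:S(80) | bus: BusRd
[6] P0: store L0 := 44 | P0:M(44), P1:I, P2:I, P3:I | bus: BusRdX
[7] P1: load  L0 | P0:S(44), P1:S(44), P2:I, P3:I | bus: BusRd,Flush
[8] P2: store L3 := 54 | P0:I, P1:I, P2:M(54), P3:I | bus: BusRdX
[9] P3: load  L0 | P0:S(44), P1:S(44), P2:I, P3:S(44) | bus: BusRd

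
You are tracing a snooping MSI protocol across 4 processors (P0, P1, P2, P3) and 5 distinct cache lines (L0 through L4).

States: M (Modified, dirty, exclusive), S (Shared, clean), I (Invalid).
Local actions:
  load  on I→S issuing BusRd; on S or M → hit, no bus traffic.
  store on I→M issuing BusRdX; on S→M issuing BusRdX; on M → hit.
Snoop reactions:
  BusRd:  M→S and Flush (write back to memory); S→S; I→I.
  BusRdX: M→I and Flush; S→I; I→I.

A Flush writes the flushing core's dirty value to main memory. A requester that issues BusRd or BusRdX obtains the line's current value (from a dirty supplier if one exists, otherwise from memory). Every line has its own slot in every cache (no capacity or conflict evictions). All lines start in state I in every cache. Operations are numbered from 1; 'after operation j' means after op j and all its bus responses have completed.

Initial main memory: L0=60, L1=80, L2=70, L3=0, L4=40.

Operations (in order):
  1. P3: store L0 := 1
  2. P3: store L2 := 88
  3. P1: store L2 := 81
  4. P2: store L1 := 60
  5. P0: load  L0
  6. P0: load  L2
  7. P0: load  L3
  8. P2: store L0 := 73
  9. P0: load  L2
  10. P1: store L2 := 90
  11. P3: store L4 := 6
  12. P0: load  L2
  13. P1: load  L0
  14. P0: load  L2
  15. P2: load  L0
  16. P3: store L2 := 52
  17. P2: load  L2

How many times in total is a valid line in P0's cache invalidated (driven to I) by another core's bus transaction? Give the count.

invalidations = 3

  op1 P3: store L0 := 1 → I/I/I/M on L0; bus BusRdX; mem=60
  op2 P3: store L2 := 88 → I/I/I/M on L2; bus BusRdX; mem=70
  op3 P1: store L2 := 81 → I/M/I/I on L2; bus BusRdX Flush; mem=88
  op4 P2: store L1 := 60 → I/I/M/I on L1; bus BusRdX; mem=80
  op5 P0: load  L0 → S/I/I/S on L0; bus BusRd Flush; mem=1
  op6 P0: load  L2 → S/S/I/I on L2; bus BusRd Flush; mem=81
  op7 P0: load  L3 → S/I/I/I on L3; bus BusRd; mem=0
  op8 P2: store L0 := 73 → I/I/M/I on L0; bus BusRdX; mem=1
  op9 P0: load  L2 → S/S/I/I on L2; bus (none); mem=81
  op10 P1: store L2 := 90 → I/M/I/I on L2; bus BusRdX; mem=81
  op11 P3: store L4 := 6 → I/I/I/M on L4; bus BusRdX; mem=40
  op12 P0: load  L2 → S/S/I/I on L2; bus BusRd Flush; mem=90
  op13 P1: load  L0 → I/S/S/I on L0; bus BusRd Flush; mem=73
  op14 P0: load  L2 → S/S/I/I on L2; bus (none); mem=90
  op15 P2: load  L0 → I/S/S/I on L0; bus (none); mem=73
  op16 P3: store L2 := 52 → I/I/I/M on L2; bus BusRdX; mem=90
  op17 P2: load  L2 → I/I/S/S on L2; bus BusRd Flush; mem=52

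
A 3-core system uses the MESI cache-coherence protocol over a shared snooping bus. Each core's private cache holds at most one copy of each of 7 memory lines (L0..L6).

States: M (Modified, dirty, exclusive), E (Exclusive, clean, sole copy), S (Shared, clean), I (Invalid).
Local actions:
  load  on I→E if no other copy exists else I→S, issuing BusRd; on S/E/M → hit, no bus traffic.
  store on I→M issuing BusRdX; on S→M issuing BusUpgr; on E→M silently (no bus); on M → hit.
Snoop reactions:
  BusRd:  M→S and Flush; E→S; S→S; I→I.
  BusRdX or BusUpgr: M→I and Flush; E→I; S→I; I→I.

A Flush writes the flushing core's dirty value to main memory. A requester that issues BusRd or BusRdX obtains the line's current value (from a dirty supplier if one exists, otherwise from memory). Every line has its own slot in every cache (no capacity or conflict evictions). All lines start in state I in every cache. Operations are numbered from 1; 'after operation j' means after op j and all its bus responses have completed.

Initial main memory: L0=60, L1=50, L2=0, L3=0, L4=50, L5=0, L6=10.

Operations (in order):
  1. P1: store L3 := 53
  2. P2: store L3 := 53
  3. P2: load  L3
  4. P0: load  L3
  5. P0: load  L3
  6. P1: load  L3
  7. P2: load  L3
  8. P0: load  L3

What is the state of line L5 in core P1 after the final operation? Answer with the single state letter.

[1] P1: store L3 := 53 | P0:I, P1:M(53), P2:I | bus: BusRdX
[2] P2: store L3 := 53 | P0:I, P1:I, P2:M(53) | bus: BusRdX,Flush
[3] P2: load  L3 | P0:I, P1:I, P2:M(53) | bus: none
[4] P0: load  L3 | P0:S(53), P1:I, P2:S(53) | bus: BusRd,Flush
[5] P0: load  L3 | P0:S(53), P1:I, P2:S(53) | bus: none
[6] P1: load  L3 | P0:S(53), P1:S(53), P2:S(53) | bus: BusRd
[7] P2: load  L3 | P0:S(53), P1:S(53), P2:S(53) | bus: none
[8] P0: load  L3 | P0:S(53), P1:S(53), P2:S(53) | bus: none

state = I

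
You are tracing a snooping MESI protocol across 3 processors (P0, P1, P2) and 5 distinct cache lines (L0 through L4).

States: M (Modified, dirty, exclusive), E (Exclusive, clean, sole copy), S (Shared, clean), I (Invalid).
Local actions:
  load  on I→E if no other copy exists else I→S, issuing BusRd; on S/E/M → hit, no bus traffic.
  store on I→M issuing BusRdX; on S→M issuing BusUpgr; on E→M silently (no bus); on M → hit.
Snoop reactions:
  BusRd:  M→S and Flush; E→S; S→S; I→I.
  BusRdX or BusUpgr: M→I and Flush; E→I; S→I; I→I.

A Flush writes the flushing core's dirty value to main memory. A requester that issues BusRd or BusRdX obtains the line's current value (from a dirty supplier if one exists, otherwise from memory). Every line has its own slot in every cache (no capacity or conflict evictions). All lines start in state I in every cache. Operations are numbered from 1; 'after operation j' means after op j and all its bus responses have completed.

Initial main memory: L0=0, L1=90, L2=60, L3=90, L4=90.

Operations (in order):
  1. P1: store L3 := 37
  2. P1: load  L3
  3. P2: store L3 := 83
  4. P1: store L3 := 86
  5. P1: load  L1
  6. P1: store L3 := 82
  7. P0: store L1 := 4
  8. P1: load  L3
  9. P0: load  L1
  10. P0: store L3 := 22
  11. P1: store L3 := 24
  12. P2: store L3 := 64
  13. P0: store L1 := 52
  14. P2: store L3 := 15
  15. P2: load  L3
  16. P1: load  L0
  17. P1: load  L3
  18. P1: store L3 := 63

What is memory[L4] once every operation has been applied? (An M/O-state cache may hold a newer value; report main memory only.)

memory[L4] = 90

1. P1: store L3 := 37  bus=[BusRdX]  L3: P0=I P1=M P2=I  mem[L3]=90
2. P1: load  L3  bus=[-]  L3: P0=I P1=M P2=I  mem[L3]=90
3. P2: store L3 := 83  bus=[BusRdX,Flush]  L3: P0=I P1=I P2=M  mem[L3]=37
4. P1: store L3 := 86  bus=[BusRdX,Flush]  L3: P0=I P1=M P2=I  mem[L3]=83
5. P1: load  L1  bus=[BusRd]  L1: P0=I P1=E P2=I  mem[L1]=90
6. P1: store L3 := 82  bus=[-]  L3: P0=I P1=M P2=I  mem[L3]=83
7. P0: store L1 := 4  bus=[BusRdX]  L1: P0=M P1=I P2=I  mem[L1]=90
8. P1: load  L3  bus=[-]  L3: P0=I P1=M P2=I  mem[L3]=83
9. P0: load  L1  bus=[-]  L1: P0=M P1=I P2=I  mem[L1]=90
10. P0: store L3 := 22  bus=[BusRdX,Flush]  L3: P0=M P1=I P2=I  mem[L3]=82
11. P1: store L3 := 24  bus=[BusRdX,Flush]  L3: P0=I P1=M P2=I  mem[L3]=22
12. P2: store L3 := 64  bus=[BusRdX,Flush]  L3: P0=I P1=I P2=M  mem[L3]=24
13. P0: store L1 := 52  bus=[-]  L1: P0=M P1=I P2=I  mem[L1]=90
14. P2: store L3 := 15  bus=[-]  L3: P0=I P1=I P2=M  mem[L3]=24
15. P2: load  L3  bus=[-]  L3: P0=I P1=I P2=M  mem[L3]=24
16. P1: load  L0  bus=[BusRd]  L0: P0=I P1=E P2=I  mem[L0]=0
17. P1: load  L3  bus=[BusRd,Flush]  L3: P0=I P1=S P2=S  mem[L3]=15
18. P1: store L3 := 63  bus=[BusUpgr]  L3: P0=I P1=M P2=I  mem[L3]=15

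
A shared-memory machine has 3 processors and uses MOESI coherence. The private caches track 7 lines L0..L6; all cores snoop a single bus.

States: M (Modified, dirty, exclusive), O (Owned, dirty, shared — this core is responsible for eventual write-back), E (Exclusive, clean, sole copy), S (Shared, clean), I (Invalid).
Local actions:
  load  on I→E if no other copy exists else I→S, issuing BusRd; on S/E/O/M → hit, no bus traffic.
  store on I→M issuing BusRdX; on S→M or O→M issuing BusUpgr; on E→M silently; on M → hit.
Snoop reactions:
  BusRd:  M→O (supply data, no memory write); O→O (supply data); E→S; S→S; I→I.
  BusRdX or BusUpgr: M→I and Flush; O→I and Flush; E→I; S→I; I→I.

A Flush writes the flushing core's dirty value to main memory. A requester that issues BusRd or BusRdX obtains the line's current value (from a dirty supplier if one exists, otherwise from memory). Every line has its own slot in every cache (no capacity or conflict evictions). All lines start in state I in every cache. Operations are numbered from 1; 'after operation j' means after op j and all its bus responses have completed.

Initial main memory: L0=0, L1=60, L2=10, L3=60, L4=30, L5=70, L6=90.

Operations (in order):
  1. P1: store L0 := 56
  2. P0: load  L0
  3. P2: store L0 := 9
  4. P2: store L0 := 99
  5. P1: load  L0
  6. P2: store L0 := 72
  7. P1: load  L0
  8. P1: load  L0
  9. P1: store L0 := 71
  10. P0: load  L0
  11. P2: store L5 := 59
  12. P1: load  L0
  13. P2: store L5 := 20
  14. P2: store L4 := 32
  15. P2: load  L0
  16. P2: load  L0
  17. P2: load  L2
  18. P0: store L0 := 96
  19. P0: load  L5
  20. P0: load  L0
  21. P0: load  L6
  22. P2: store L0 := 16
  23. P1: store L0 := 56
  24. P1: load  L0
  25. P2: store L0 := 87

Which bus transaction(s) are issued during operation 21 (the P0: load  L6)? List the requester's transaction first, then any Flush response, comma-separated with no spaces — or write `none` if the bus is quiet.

[1] P1: store L0 := 56 | P0:I, P1:M(56), P2:I | bus: BusRdX
[2] P0: load  L0 | P0:S(56), P1:O(56), P2:I | bus: BusRd
[3] P2: store L0 := 9 | P0:I, P1:I, P2:M(9) | bus: BusRdX,Flush
[4] P2: store L0 := 99 | P0:I, P1:I, P2:M(99) | bus: none
[5] P1: load  L0 | P0:I, P1:S(99), P2:O(99) | bus: BusRd
[6] P2: store L0 := 72 | P0:I, P1:I, P2:M(72) | bus: BusUpgr
[7] P1: load  L0 | P0:I, P1:S(72), P2:O(72) | bus: BusRd
[8] P1: load  L0 | P0:I, P1:S(72), P2:O(72) | bus: none
[9] P1: store L0 := 71 | P0:I, P1:M(71), P2:I | bus: BusUpgr,Flush
[10] P0: load  L0 | P0:S(71), P1:O(71), P2:I | bus: BusRd
[11] P2: store L5 := 59 | P0:I, P1:I, P2:M(59) | bus: BusRdX
[12] P1: load  L0 | P0:S(71), P1:O(71), P2:I | bus: none
[13] P2: store L5 := 20 | P0:I, P1:I, P2:M(20) | bus: none
[14] P2: store L4 := 32 | P0:I, P1:I, P2:M(32) | bus: BusRdX
[15] P2: load  L0 | P0:S(71), P1:O(71), P2:S(71) | bus: BusRd
[16] P2: load  L0 | P0:S(71), P1:O(71), P2:S(71) | bus: none
[17] P2: load  L2 | P0:I, P1:I, P2:E(10) | bus: BusRd
[18] P0: store L0 := 96 | P0:M(96), P1:I, P2:I | bus: BusUpgr,Flush
[19] P0: load  L5 | P0:S(20), P1:I, P2:O(20) | bus: BusRd
[20] P0: load  L0 | P0:M(96), P1:I, P2:I | bus: none
[21] P0: load  L6 | P0:E(90), P1:I, P2:I | bus: BusRd
[22] P2: store L0 := 16 | P0:I, P1:I, P2:M(16) | bus: BusRdX,Flush
[23] P1: store L0 := 56 | P0:I, P1:M(56), P2:I | bus: BusRdX,Flush
[24] P1: load  L0 | P0:I, P1:M(56), P2:I | bus: none
[25] P2: store L0 := 87 | P0:I, P1:I, P2:M(87) | bus: BusRdX,Flush

bus = BusRd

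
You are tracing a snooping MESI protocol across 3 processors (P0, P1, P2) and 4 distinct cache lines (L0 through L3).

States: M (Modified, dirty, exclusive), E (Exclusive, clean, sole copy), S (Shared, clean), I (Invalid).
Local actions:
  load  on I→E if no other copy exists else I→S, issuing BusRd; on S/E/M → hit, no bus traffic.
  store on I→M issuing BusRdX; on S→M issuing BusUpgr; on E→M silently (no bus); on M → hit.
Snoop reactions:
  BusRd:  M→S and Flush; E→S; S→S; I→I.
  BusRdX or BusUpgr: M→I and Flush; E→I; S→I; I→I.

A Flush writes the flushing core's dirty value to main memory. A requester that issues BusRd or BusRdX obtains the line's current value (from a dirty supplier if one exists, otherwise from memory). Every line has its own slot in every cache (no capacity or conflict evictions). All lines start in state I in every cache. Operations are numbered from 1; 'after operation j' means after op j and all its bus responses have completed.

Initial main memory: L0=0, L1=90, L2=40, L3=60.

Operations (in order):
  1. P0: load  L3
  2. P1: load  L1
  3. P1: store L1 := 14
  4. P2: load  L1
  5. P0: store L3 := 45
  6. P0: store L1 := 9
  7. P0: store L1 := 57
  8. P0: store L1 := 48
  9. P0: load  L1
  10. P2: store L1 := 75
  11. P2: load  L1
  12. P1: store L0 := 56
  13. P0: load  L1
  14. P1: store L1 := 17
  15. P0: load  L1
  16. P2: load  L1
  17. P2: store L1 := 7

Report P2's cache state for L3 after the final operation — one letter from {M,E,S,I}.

state = I

step 1: P0: load  L3  ⟶  EII  (L3)  txn=BusRd  M[L3]=60
step 2: P1: load  L1  ⟶  IEI  (L1)  txn=BusRd  M[L1]=90
step 3: P1: store L1 := 14  ⟶  IMI  (L1)  txn=∅  M[L1]=90
step 4: P2: load  L1  ⟶  ISS  (L1)  txn=BusRd+Flush  M[L1]=14
step 5: P0: store L3 := 45  ⟶  MII  (L3)  txn=∅  M[L3]=60
step 6: P0: store L1 := 9  ⟶  MII  (L1)  txn=BusRdX  M[L1]=14
step 7: P0: store L1 := 57  ⟶  MII  (L1)  txn=∅  M[L1]=14
step 8: P0: store L1 := 48  ⟶  MII  (L1)  txn=∅  M[L1]=14
step 9: P0: load  L1  ⟶  MII  (L1)  txn=∅  M[L1]=14
step 10: P2: store L1 := 75  ⟶  IIM  (L1)  txn=BusRdX+Flush  M[L1]=48
step 11: P2: load  L1  ⟶  IIM  (L1)  txn=∅  M[L1]=48
step 12: P1: store L0 := 56  ⟶  IMI  (L0)  txn=BusRdX  M[L0]=0
step 13: P0: load  L1  ⟶  SIS  (L1)  txn=BusRd+Flush  M[L1]=75
step 14: P1: store L1 := 17  ⟶  IMI  (L1)  txn=BusRdX  M[L1]=75
step 15: P0: load  L1  ⟶  SSI  (L1)  txn=BusRd+Flush  M[L1]=17
step 16: P2: load  L1  ⟶  SSS  (L1)  txn=BusRd  M[L1]=17
step 17: P2: store L1 := 7  ⟶  IIM  (L1)  txn=BusUpgr  M[L1]=17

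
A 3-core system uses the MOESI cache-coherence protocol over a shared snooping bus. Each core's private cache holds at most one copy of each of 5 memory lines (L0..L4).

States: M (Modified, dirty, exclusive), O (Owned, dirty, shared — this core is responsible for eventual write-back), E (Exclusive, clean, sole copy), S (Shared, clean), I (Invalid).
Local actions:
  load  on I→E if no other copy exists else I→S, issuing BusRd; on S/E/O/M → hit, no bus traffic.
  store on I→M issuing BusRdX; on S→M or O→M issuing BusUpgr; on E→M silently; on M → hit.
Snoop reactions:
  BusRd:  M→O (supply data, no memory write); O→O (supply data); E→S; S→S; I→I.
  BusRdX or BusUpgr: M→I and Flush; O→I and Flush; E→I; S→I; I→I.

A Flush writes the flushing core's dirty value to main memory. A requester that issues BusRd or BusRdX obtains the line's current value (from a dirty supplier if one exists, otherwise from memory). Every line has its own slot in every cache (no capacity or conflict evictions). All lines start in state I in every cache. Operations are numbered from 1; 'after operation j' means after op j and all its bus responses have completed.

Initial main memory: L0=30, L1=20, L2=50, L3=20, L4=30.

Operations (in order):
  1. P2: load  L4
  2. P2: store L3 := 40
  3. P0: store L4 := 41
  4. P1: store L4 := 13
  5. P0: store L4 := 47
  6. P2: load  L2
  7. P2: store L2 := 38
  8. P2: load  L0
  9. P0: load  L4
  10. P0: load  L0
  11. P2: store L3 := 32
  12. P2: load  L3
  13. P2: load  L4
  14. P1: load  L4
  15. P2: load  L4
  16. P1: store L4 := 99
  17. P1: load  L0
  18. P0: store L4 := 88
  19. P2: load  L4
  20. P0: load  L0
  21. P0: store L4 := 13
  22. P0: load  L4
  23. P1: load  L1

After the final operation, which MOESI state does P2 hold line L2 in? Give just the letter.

state = M

step 1: P2: load  L4  ⟶  IIE  (L4)  txn=BusRd  M[L4]=30
step 2: P2: store L3 := 40  ⟶  IIM  (L3)  txn=BusRdX  M[L3]=20
step 3: P0: store L4 := 41  ⟶  MII  (L4)  txn=BusRdX  M[L4]=30
step 4: P1: store L4 := 13  ⟶  IMI  (L4)  txn=BusRdX+Flush  M[L4]=41
step 5: P0: store L4 := 47  ⟶  MII  (L4)  txn=BusRdX+Flush  M[L4]=13
step 6: P2: load  L2  ⟶  IIE  (L2)  txn=BusRd  M[L2]=50
step 7: P2: store L2 := 38  ⟶  IIM  (L2)  txn=∅  M[L2]=50
step 8: P2: load  L0  ⟶  IIE  (L0)  txn=BusRd  M[L0]=30
step 9: P0: load  L4  ⟶  MII  (L4)  txn=∅  M[L4]=13
step 10: P0: load  L0  ⟶  SIS  (L0)  txn=BusRd  M[L0]=30
step 11: P2: store L3 := 32  ⟶  IIM  (L3)  txn=∅  M[L3]=20
step 12: P2: load  L3  ⟶  IIM  (L3)  txn=∅  M[L3]=20
step 13: P2: load  L4  ⟶  OIS  (L4)  txn=BusRd  M[L4]=13
step 14: P1: load  L4  ⟶  OSS  (L4)  txn=BusRd  M[L4]=13
step 15: P2: load  L4  ⟶  OSS  (L4)  txn=∅  M[L4]=13
step 16: P1: store L4 := 99  ⟶  IMI  (L4)  txn=BusUpgr+Flush  M[L4]=47
step 17: P1: load  L0  ⟶  SSS  (L0)  txn=BusRd  M[L0]=30
step 18: P0: store L4 := 88  ⟶  MII  (L4)  txn=BusRdX+Flush  M[L4]=99
step 19: P2: load  L4  ⟶  OIS  (L4)  txn=BusRd  M[L4]=99
step 20: P0: load  L0  ⟶  SSS  (L0)  txn=∅  M[L0]=30
step 21: P0: store L4 := 13  ⟶  MII  (L4)  txn=BusUpgr  M[L4]=99
step 22: P0: load  L4  ⟶  MII  (L4)  txn=∅  M[L4]=99
step 23: P1: load  L1  ⟶  IEI  (L1)  txn=BusRd  M[L1]=20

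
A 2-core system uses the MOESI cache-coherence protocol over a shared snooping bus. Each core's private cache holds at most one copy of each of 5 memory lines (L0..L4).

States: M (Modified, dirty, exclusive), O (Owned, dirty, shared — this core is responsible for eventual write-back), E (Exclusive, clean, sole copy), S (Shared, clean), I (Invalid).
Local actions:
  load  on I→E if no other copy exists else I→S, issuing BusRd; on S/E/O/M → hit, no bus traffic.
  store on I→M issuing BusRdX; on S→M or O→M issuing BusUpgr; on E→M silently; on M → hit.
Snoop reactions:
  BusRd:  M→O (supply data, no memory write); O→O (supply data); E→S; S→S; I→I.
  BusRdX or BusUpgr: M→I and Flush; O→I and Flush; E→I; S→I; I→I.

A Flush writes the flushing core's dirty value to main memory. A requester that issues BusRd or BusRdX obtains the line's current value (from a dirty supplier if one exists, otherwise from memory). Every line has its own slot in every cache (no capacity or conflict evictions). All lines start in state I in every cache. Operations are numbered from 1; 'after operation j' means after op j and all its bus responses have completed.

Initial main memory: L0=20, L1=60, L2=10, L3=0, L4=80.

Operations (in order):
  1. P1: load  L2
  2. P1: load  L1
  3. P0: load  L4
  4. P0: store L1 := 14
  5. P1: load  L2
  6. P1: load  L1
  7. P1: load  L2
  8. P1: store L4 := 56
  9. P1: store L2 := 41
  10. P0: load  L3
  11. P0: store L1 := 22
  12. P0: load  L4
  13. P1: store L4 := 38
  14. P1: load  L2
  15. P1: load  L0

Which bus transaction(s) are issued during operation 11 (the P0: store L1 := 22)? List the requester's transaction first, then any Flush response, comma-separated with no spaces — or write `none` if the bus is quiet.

step 1: P1: load  L2  ⟶  IE  (L2)  txn=BusRd  M[L2]=10
step 2: P1: load  L1  ⟶  IE  (L1)  txn=BusRd  M[L1]=60
step 3: P0: load  L4  ⟶  EI  (L4)  txn=BusRd  M[L4]=80
step 4: P0: store L1 := 14  ⟶  MI  (L1)  txn=BusRdX  M[L1]=60
step 5: P1: load  L2  ⟶  IE  (L2)  txn=∅  M[L2]=10
step 6: P1: load  L1  ⟶  OS  (L1)  txn=BusRd  M[L1]=60
step 7: P1: load  L2  ⟶  IE  (L2)  txn=∅  M[L2]=10
step 8: P1: store L4 := 56  ⟶  IM  (L4)  txn=BusRdX  M[L4]=80
step 9: P1: store L2 := 41  ⟶  IM  (L2)  txn=∅  M[L2]=10
step 10: P0: load  L3  ⟶  EI  (L3)  txn=BusRd  M[L3]=0
step 11: P0: store L1 := 22  ⟶  MI  (L1)  txn=BusUpgr  M[L1]=60
step 12: P0: load  L4  ⟶  SO  (L4)  txn=BusRd  M[L4]=80
step 13: P1: store L4 := 38  ⟶  IM  (L4)  txn=BusUpgr  M[L4]=80
step 14: P1: load  L2  ⟶  IM  (L2)  txn=∅  M[L2]=10
step 15: P1: load  L0  ⟶  IE  (L0)  txn=BusRd  M[L0]=20

bus = BusUpgr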